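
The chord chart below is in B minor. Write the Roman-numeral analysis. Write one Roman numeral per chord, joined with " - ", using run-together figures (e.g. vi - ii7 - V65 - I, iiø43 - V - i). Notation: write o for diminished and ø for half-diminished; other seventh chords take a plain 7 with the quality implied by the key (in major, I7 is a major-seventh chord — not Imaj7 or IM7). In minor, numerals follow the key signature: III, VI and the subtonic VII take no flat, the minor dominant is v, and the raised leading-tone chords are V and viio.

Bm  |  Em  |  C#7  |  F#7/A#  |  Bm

i - iv - V7/V - V65 - i

Bm has root B, degree 1 in B minor, so i.
Em has root E, degree 4 in B minor, so iv.
C#7: a dominant seventh chord on C#, the applied dominant of V → V7/V.
F#7/A#: root F# is the dominant; dominant seventh chord there is V65.
Bm: minor triad on B = scale degree 1 → i.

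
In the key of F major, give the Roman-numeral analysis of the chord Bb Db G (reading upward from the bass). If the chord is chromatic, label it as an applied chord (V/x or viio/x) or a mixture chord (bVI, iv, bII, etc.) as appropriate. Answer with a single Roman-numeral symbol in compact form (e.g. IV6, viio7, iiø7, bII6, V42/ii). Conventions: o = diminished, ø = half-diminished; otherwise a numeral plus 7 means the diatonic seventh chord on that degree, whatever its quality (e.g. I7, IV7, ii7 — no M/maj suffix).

Stacked in thirds the chord is G-Bb-Db: a diminished triad on G.
G is the second degree of F major. This is the diminished supertonic triad, borrowed from the parallel minor.
With Bb in the bass the chord is in first inversion, so the figured bass is 6.

iio6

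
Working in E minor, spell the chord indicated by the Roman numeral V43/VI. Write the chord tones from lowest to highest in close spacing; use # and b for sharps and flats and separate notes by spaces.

D F G B

V43/VI is a secondary dominant — the dominant seventh of VI. VI in E minor is C, so the applied chord's root is G, a perfect fifth above.
Building a dominant seventh chord on G gives G-B-D-F.
The figured bass 43 indicates second inversion, placing the fifth (D) in the bass: D-F-G-B.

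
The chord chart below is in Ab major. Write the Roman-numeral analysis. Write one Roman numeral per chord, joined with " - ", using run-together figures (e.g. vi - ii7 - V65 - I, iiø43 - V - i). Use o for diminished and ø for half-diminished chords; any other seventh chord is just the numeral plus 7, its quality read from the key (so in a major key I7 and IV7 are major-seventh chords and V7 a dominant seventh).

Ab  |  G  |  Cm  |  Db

I - V/iii - iii - IV

Ab: root Ab is the tonic; major triad there is I.
G: a major triad on G, the applied dominant of iii → V/iii.
Cm has root C, degree 3 in Ab major, so iii.
Db: major triad on Db = scale degree 4 → IV.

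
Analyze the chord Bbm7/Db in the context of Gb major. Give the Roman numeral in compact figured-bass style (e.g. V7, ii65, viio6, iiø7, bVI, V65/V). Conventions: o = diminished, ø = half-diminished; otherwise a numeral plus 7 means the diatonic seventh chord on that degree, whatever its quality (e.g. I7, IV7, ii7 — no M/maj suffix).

Stacked in thirds the chord is Bb-Db-F-Ab: a minor seventh chord on Bb.
In Gb major, Bb is the mediant; the diatonic minor seventh chord there is iii7.
With Db in the bass the chord is in first inversion, so the figured bass is 65.

iii65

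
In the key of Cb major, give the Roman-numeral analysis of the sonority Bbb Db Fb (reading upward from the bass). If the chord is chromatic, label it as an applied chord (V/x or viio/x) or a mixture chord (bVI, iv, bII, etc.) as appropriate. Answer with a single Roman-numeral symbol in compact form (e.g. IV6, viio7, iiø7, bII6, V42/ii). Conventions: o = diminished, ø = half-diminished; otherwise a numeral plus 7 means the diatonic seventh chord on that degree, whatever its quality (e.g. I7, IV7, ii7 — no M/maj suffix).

The pitches Bbb-Db-Fb form a major triad rooted on Bbb.
Bbb is the lowered seventh degree of Cb major (diatonic 7 would be Bb). This is a major triad on the lowered seventh degree (the subtonic), borrowed from the parallel minor.

bVII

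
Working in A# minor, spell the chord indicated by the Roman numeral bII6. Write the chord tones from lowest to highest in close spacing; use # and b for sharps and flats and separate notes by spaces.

bII6 is the Neapolitan sixth — a major triad on the lowered second degree, here in its customary first inversion. In A# minor that root is B.
So the chord is B-D#-F#.
The figured bass 6 indicates first inversion, placing the third (D#) in the bass: D#-F#-B.

D# F# B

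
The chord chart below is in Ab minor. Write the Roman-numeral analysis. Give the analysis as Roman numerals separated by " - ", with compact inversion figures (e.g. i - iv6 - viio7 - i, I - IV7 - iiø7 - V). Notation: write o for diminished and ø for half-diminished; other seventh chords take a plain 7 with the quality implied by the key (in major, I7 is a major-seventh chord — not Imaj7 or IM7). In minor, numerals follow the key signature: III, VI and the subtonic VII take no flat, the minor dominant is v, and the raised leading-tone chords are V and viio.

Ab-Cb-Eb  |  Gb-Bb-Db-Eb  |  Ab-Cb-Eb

i - v65 - i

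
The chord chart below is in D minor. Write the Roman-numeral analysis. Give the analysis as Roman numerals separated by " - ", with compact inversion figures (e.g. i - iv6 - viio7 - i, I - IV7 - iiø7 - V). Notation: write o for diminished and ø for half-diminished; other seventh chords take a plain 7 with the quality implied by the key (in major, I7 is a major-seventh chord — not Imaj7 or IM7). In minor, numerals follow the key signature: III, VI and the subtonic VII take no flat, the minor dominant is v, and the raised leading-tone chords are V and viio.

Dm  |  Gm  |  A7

i - iv - V7

Dm: root D is the tonic; minor triad there is i.
Gm has root G, degree 4 in D minor, so iv.
A7: root A is the dominant; dominant seventh chord there is V7.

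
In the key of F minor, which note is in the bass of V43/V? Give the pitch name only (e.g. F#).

D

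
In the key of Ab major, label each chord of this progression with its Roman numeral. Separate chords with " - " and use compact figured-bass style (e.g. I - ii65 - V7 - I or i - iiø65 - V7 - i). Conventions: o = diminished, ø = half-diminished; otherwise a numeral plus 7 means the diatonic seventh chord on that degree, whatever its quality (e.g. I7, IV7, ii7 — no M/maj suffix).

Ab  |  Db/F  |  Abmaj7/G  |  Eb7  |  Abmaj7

I - IV6 - I42 - V7 - I7

Ab: root Ab is the tonic; major triad there is I.
Db/F: major triad on Db = scale degree 4 → IV6.
Abmaj7/G has root Ab, degree 1 in Ab major, so I42.
Eb7: dominant seventh chord on Eb = scale degree 5 → V7.
Abmaj7: root Ab is the tonic; major seventh chord there is I7.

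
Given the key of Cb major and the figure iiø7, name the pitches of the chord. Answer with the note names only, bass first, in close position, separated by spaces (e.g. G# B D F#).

Scale degree 2 in Cb major is Db; here the chord built on it is altered to a half-diminished seventh chord. iiø7 is the half-diminished supertonic seventh, borrowed from the parallel minor.
So the chord is Db-Fb-Abb-Cb, a half-diminished seventh chord.

Db Fb Abb Cb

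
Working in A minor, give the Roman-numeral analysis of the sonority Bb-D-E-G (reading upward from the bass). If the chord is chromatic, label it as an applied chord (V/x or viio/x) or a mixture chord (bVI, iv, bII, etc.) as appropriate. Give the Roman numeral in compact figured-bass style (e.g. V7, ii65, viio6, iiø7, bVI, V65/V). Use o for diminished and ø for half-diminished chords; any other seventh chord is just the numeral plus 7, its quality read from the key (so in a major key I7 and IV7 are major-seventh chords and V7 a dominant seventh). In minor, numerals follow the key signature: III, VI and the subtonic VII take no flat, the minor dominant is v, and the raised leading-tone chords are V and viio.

The pitches E-G-Bb-D form a half-diminished seventh chord rooted on E.
E sits a half step below F (VI in A minor); a diminished chord there is the applied leading-tone chord of VI.
With Bb in the bass the chord is in second inversion, so the figured bass is 43.

viiø43/VI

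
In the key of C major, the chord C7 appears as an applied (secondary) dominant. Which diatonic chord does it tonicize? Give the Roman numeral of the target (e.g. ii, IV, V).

IV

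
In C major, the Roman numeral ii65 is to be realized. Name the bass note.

F

ii in C major has root D; the chord is D-F-A-C.
The figure 65 means first inversion — the third is in the bass.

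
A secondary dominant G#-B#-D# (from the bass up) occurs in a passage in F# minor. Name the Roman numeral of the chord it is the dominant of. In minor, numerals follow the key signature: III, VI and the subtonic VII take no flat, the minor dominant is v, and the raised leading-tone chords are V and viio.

V

The chord is a major triad on G#.
A dominant resolves down a perfect fifth: G# → C#. In F# minor, C# is scale degree 5, i.e. V.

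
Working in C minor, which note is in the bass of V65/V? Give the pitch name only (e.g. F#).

The applied chord V65/V is rooted on D: D-F#-A-C.
The figure 65 means first inversion — the third is in the bass.

F#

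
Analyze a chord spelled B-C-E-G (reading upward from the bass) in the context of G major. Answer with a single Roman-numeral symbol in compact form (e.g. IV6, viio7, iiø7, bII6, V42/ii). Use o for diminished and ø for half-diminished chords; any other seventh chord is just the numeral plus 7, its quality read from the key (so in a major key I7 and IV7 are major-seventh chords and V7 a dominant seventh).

IV42

The pitches C-E-G-B form a major seventh chord rooted on C.
In G major, C is the subdominant; the diatonic major seventh chord there is IV7.
With B in the bass the chord is in third inversion, so the figured bass is 42.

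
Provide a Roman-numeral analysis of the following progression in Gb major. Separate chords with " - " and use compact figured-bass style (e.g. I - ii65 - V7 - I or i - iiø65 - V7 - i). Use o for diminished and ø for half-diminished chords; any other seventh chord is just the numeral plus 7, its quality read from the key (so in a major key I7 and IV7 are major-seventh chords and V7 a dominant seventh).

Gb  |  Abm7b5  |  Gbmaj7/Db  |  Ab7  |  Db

Gb has root Gb, degree 1 in Gb major, so I.
Abm7b5 is non-diatonic — iiø7, a mixture chord from Gb minor.
Gbmaj7/Db: major seventh chord on Gb = scale degree 1 → I43.
Ab7: a dominant seventh chord on Ab, the applied dominant of V → V7/V.
Db: root Db is the dominant; major triad there is V.

I - iiø7 - I43 - V7/V - V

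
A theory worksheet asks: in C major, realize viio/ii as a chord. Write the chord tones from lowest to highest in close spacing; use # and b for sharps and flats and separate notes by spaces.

C# E G

The slash marks an applied leading-tone chord: viio of ii. In C major, ii is D, so the leading tone to it is C#, a half step below.
Building a diminished triad on C# gives C#-E-G.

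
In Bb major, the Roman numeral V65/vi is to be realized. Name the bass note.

F#

The applied chord V65/vi is rooted on D: D-F#-A-C.
The figure 65 means first inversion — the third is in the bass.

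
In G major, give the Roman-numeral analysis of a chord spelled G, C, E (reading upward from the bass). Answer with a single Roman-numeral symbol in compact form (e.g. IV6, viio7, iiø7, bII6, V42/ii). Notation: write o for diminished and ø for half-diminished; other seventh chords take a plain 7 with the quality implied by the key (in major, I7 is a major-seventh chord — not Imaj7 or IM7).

IV64

The pitches C-E-G form a major triad rooted on C.
In G major, C is the subdominant; the diatonic major triad there is IV.
With G in the bass the chord is in second inversion, so the figured bass is 64.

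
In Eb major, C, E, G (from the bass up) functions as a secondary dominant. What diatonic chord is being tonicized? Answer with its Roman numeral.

ii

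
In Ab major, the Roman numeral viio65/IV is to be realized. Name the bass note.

Eb

The applied chord viio65/IV is rooted on C: C-Eb-Gb-Bbb.
The figure 65 means first inversion — the third is in the bass.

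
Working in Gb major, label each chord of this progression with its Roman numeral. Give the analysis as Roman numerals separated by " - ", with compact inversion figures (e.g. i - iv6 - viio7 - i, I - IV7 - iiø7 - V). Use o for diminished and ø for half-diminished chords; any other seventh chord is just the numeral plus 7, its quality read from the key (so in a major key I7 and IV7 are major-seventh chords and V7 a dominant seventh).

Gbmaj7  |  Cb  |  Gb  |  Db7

I7 - IV - I - V7

Gbmaj7 has root Gb, degree 1 in Gb major, so I7.
Cb: major triad on Cb = scale degree 4 → IV.
Gb: major triad on Gb = scale degree 1 → I.
Db7 has root Db, degree 5 in Gb major, so V7.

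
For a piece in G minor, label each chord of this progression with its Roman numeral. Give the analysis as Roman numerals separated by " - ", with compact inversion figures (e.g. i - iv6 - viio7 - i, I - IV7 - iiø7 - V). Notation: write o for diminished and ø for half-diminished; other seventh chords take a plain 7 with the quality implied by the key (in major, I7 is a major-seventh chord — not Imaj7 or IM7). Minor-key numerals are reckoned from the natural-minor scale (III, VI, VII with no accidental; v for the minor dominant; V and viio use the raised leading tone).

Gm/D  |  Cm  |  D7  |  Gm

Gm/D has root G, degree 1 in G minor, so i64.
Cm: root C is the subdominant; minor triad there is iv.
D7: root D is the dominant; dominant seventh chord there is V7.
Gm: root G is the tonic; minor triad there is i.

i64 - iv - V7 - i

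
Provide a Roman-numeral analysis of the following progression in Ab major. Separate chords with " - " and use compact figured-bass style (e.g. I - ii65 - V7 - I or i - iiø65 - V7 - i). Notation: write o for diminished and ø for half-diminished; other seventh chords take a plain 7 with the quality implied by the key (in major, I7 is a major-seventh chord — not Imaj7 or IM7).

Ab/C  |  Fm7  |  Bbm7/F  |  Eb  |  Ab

I6 - vi7 - ii43 - V - I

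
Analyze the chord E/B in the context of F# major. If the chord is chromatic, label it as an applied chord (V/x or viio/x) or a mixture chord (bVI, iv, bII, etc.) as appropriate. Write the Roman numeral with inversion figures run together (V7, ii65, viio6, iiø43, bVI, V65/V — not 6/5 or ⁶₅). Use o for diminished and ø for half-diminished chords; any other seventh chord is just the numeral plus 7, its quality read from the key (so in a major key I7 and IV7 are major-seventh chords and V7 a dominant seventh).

The pitches E-G#-B form a major triad rooted on E.
E is the lowered seventh degree of F# major (diatonic 7 would be E#). This is a major triad on the lowered seventh degree (the subtonic), borrowed from the parallel minor.
With B in the bass the chord is in second inversion, so the figured bass is 64.

bVII64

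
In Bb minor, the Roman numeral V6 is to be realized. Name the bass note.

V in Bb minor has root F; the chord is F-A-C.
The figure 6 means first inversion — the third is in the bass.

A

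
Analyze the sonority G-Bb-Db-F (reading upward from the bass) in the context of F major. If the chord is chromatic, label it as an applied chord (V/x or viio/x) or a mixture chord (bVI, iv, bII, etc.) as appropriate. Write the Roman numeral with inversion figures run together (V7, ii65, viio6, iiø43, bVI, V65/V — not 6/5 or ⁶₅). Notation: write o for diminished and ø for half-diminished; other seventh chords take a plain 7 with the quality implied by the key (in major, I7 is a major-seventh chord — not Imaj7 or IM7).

The pitches G-Bb-Db-F form a half-diminished seventh chord rooted on G.
G is the second degree of F major. This is the half-diminished supertonic seventh, borrowed from the parallel minor.

iiø7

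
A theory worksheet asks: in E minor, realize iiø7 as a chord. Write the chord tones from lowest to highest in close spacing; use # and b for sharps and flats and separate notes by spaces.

F# A C E

In E minor, scale degree 2 is F#, and the diatonic chord built there is a half-diminished seventh chord.
Stacking thirds from F# gives F#-A-C-E.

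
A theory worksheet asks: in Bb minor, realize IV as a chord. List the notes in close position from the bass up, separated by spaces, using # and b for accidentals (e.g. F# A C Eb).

Eb G Bb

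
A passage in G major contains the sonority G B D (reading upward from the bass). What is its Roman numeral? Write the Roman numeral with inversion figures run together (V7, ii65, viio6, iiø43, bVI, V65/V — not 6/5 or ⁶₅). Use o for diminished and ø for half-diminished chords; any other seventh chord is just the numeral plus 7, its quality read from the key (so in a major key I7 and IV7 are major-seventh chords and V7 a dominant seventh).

Stacked in thirds the chord is G-B-D: a major triad on G.
In G major, G is the tonic; the diatonic major triad there is I.

I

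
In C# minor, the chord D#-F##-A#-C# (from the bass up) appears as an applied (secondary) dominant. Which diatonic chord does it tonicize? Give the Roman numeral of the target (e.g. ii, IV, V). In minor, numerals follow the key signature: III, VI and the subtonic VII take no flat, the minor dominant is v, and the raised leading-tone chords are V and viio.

V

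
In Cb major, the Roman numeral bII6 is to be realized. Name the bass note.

bII in Cb major has root Dbb; the chord is Dbb-Fb-Abb.
The figure 6 means first inversion — the third is in the bass.

Fb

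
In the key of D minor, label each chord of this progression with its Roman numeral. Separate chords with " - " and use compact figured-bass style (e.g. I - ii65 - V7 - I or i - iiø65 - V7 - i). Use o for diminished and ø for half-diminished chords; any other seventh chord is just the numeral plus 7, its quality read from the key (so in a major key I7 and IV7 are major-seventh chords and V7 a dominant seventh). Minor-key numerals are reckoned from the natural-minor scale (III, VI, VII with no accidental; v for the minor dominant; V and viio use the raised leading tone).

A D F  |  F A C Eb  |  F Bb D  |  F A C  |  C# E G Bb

A-D-F: root D is the tonic; minor triad there is i64.
F-A-C-Eb: a dominant seventh chord on F, the applied dominant of VI → V7/VI.
F-Bb-D: major triad on Bb = scale degree 6 → VI64.
F-A-C: major triad on F = scale degree 3 → III.
C#-E-G-Bb has root C#, degree 7 in D minor, so viio7.

i64 - V7/VI - VI64 - III - viio7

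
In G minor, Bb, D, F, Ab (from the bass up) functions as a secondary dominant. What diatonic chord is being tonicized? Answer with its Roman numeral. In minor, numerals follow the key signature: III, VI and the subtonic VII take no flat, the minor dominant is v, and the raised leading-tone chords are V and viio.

VI

The chord is a dominant seventh chord on Bb.
A dominant resolves down a perfect fifth: Bb → Eb. In G minor, Eb is scale degree 6, i.e. VI.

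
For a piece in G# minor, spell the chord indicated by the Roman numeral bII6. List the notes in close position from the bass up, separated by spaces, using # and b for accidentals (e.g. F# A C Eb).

bII6 is the Neapolitan sixth — a major triad on the lowered second degree, here in its customary first inversion. In G# minor that root is A.
So the chord is A-C#-E.
With the 6 figure the chord is in first inversion; from the bass C# upward in close position it reads C#-E-A.

C# E A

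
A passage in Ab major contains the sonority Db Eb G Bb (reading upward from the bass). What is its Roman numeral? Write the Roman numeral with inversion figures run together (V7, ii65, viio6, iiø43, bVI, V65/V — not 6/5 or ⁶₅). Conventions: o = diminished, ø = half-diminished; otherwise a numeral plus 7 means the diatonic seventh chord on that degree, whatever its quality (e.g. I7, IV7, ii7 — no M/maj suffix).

V42

The pitches Eb-G-Bb-Db form a dominant seventh chord rooted on Eb.
In Ab major, Eb is the dominant; the diatonic dominant seventh chord there is V7.
With Db in the bass the chord is in third inversion, so the figured bass is 42.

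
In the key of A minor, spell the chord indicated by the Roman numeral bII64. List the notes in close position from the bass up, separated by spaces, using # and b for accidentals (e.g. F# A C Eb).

Scale degree 2 in A minor is B; lowering it a half step gives Bb. bII64 is the Neapolitan chord — a major triad on the lowered second degree.
So the chord is Bb-D-F.
With the 64 figure the chord is in second inversion; from the bass F upward in close position it reads F-Bb-D.

F Bb D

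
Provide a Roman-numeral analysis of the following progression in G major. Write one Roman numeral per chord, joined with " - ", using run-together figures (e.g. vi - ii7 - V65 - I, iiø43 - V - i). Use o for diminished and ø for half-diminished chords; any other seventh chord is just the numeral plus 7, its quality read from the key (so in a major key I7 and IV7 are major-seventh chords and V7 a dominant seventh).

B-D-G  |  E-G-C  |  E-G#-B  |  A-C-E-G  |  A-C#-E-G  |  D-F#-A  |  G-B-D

B-D-G: root G is the tonic; major triad there is I6.
E-G-C has root C, degree 4 in G major, so IV6.
E-G#-B: a major triad on E, the applied dominant of ii → V/ii.
A-C-E-G has root A, degree 2 in G major, so ii7.
A-C#-E-G: chromatic; A is V of V, so V7/V.
D-F#-A: major triad on D = scale degree 5 → V.
G-B-D: root G is the tonic; major triad there is I.

I6 - IV6 - V/ii - ii7 - V7/V - V - I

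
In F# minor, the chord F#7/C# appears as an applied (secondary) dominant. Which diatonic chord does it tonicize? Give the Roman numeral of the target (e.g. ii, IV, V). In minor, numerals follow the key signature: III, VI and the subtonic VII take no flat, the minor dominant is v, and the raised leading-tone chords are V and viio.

iv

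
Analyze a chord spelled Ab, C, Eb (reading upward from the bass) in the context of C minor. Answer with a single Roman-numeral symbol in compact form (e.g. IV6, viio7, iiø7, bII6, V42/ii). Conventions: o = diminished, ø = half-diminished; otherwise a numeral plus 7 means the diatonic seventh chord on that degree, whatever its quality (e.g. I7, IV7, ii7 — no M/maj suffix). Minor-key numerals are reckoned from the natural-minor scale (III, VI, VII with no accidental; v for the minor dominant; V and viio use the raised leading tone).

VI

The pitches Ab-C-Eb form a major triad rooted on Ab.
Ab is scale degree 6 in C minor, and a major triad on that degree is written VI.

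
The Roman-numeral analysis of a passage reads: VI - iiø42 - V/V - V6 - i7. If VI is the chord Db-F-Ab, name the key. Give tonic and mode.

F minor

VI is given as Db-F-Ab — a major triad with root Db.
Counting down 5 scale steps from Db places the tonic on F; a major triad on degree 6 is diatonic only in minor.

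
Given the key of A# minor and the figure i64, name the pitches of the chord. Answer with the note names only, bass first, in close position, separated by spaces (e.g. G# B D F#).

E# A# C#

In A# minor, the first degree is A#, and the diatonic chord built there is a minor triad.
That chord is spelled A#-C#-E#.
With the 64 figure the chord is in second inversion; from the bass E# upward in close position it reads E#-A#-C#.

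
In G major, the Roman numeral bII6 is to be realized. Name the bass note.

C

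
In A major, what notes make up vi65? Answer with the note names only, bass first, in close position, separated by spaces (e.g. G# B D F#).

In A major, scale degree 6 is F#, and the diatonic chord built there is a minor seventh chord.
Stacking thirds from F# gives F#-A-C#-E.
The figured bass 65 indicates first inversion, placing the third (A) in the bass: A-C#-E-F#.

A C# E F#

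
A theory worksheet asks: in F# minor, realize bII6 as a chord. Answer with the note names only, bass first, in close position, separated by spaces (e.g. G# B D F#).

B D G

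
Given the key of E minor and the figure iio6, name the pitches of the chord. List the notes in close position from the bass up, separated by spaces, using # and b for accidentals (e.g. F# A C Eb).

In E minor, scale degree 2 is F#, and the diatonic chord built there is a diminished triad.
That chord is spelled F#-A-C.
The figured bass 6 indicates first inversion, placing the third (A) in the bass: A-C-F#.

A C F#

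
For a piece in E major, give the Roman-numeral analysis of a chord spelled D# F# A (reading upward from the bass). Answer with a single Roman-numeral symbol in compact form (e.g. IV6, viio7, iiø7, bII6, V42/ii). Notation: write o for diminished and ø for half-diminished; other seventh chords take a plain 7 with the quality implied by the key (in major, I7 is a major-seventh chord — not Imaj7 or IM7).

viio

Stacked in thirds the chord is D#-F#-A: a diminished triad on D#.
In E major, D# is the leading tone; the diatonic diminished triad there is viio.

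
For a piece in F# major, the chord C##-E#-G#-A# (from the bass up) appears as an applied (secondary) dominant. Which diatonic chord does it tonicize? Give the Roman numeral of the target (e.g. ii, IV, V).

vi

The chord is a dominant seventh chord on A#.
A dominant resolves down a perfect fifth: A# → D#. In F# major, D# is scale degree 6, i.e. vi.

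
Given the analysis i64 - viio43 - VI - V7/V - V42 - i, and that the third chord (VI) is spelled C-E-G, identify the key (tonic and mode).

E minor

The chord C is a major triad rooted on C; its label is VI.
VI on C implies C is the submediant; that puts the tonic at E, and the uppercase numeral fits minor mode.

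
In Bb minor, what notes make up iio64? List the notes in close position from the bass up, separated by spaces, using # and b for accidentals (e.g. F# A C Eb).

Gb C Eb

The numeral's case and figure indicate a diminished triad. In Bb minor its root, the supertonic, is C.
That chord is spelled C-Eb-Gb.
The figured bass 64 indicates second inversion, placing the fifth (Gb) in the bass: Gb-C-Eb.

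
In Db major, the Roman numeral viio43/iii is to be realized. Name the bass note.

Bb

The applied chord viio43/iii is rooted on E: E-G-Bb-Db.
The figure 43 means second inversion — the fifth is in the bass.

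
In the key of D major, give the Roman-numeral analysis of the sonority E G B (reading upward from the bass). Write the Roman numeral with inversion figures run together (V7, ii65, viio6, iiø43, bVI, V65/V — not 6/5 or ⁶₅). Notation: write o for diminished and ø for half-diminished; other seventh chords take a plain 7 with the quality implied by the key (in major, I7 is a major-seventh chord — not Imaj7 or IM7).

The pitches E-G-B form a minor triad rooted on E.
E is scale degree 2 in D major, and a minor triad on that degree is written ii.

ii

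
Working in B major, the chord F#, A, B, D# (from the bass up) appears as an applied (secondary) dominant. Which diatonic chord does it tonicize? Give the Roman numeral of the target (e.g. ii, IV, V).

IV

The chord is a dominant seventh chord on B.
A dominant resolves down a perfect fifth: B → E. In B major, E is scale degree 4, i.e. IV.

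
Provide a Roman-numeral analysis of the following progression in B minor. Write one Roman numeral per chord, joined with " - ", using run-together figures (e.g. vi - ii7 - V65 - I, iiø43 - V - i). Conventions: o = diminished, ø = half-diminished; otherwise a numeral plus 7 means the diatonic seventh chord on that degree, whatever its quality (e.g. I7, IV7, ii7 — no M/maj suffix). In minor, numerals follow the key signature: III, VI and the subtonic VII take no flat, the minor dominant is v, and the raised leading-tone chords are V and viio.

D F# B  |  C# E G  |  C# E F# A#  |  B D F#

D-F#-B has root B, degree 1 in B minor, so i6.
C#-E-G: diminished triad on C# = scale degree 2 → iio.
C#-E-F#-A#: root F# is the dominant; dominant seventh chord there is V43.
B-D-F#: minor triad on B = scale degree 1 → i.

i6 - iio - V43 - i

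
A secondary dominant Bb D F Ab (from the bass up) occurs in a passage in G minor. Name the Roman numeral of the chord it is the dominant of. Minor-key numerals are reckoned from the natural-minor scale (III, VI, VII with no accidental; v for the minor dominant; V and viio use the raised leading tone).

VI

The chord is a dominant seventh chord on Bb.
A dominant resolves down a perfect fifth: Bb → Eb. In G minor, Eb is scale degree 6, i.e. VI.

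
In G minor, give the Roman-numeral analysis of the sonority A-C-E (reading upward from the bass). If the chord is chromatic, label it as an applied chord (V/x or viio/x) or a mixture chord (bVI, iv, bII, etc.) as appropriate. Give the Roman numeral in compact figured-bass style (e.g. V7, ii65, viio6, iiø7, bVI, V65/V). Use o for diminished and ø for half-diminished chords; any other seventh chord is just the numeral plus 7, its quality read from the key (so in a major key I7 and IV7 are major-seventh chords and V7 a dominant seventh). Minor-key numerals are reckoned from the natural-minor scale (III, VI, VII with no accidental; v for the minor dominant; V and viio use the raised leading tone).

ii

The pitches A-C-E form a minor triad rooted on A.
A is the second degree of G minor. This is the minor supertonic, borrowed from the parallel major (the Dorian ii).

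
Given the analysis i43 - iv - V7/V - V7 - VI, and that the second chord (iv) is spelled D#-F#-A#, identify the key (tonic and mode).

The anchor chord is a minor triad on D#, labeled iv.
iv on D# implies D# is the subdominant; that puts the tonic at A#, and the lowercase numeral fits minor mode.

A# minor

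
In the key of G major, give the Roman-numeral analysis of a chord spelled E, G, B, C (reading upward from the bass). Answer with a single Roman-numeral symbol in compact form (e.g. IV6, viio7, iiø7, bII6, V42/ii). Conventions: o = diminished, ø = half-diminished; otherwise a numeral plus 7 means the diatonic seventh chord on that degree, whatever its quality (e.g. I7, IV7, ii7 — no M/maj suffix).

IV65

The pitches C-E-G-B form a major seventh chord rooted on C.
In G major, C is the subdominant; the diatonic major seventh chord there is IV7.
With E in the bass the chord is in first inversion, so the figured bass is 65.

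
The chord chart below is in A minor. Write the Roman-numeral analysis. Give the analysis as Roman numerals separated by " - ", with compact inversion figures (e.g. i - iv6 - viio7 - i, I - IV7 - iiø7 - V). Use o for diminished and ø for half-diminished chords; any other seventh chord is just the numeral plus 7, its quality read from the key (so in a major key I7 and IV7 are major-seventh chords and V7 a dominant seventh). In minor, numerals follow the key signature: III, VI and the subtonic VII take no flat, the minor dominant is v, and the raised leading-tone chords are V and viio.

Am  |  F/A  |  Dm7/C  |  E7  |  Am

i - VI6 - iv42 - V7 - i

Am has root A, degree 1 in A minor, so i.
F/A: root F is the submediant; major triad there is VI6.
Dm7/C: minor seventh chord on D = scale degree 4 → iv42.
E7 has root E, degree 5 in A minor, so V7.
Am: root A is the tonic; minor triad there is i.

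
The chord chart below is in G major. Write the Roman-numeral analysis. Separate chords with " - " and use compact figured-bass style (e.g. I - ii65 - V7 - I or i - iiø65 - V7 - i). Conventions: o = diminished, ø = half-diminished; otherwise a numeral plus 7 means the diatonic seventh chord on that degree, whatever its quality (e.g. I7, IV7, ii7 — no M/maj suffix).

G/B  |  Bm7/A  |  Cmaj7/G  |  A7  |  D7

G/B has root G, degree 1 in G major, so I6.
Bm7/A: minor seventh chord on B = scale degree 3 → iii42.
Cmaj7/G has root C, degree 4 in G major, so IV43.
A7 is the secondary dominant of V (dominant seventh chord on A): V7/V.
D7: root D is the dominant; dominant seventh chord there is V7.

I6 - iii42 - IV43 - V7/V - V7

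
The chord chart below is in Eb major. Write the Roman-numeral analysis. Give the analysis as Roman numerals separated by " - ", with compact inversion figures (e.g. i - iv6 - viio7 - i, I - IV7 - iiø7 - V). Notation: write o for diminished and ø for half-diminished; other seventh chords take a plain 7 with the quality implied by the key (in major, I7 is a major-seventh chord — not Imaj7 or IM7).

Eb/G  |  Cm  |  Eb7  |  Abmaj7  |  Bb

I6 - vi - V7/IV - IV7 - V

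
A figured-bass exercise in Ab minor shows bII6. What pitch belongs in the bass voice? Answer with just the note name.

Db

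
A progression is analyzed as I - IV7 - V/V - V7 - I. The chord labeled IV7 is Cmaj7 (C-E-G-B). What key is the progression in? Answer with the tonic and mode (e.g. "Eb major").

G major

The chord Cmaj7 is a major seventh chord rooted on C; its label is IV7.
Counting down 3 scale steps from C places the tonic on G; a major seventh chord on degree 4 is diatonic only in major.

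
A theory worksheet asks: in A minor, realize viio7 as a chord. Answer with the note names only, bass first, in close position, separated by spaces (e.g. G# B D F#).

In A minor, the leading-tone chord is built on the raised seventh degree, G#.
Stacking thirds from G# gives G#-B-D-F.

G# B D F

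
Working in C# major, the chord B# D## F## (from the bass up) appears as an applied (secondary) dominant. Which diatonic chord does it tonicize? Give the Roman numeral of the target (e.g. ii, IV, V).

The chord is a major triad on B#.
A dominant resolves down a perfect fifth: B# → E#. In C# major, E# is scale degree 3, i.e. iii.

iii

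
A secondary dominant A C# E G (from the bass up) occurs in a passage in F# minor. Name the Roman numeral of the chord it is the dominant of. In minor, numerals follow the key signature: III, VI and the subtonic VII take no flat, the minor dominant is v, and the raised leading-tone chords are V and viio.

The chord is a dominant seventh chord on A.
A dominant resolves down a perfect fifth: A → D. In F# minor, D is scale degree 6, i.e. VI.

VI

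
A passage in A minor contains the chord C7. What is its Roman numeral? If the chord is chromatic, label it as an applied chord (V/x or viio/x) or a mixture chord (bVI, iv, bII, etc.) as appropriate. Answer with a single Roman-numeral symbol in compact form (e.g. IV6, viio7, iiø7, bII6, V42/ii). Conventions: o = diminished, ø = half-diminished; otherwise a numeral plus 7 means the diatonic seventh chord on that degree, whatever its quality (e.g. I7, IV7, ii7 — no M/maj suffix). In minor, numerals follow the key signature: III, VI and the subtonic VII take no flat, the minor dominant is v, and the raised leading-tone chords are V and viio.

V7/VI

The pitches C-E-G-Bb form a dominant seventh chord rooted on C.
C is not a diatonic chord root with this quality in A minor, but it lies a perfect fifth above F (VI), so the chord functions as an applied dominant of VI.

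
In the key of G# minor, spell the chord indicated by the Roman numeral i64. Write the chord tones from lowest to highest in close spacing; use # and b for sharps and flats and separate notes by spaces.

The numeral's case and figure indicate a minor triad. In G# minor its root, the tonic, is G#.
Stacking thirds from G# gives G#-B-D#.
With the 64 figure the chord is in second inversion; from the bass D# upward in close position it reads D#-G#-B.

D# G# B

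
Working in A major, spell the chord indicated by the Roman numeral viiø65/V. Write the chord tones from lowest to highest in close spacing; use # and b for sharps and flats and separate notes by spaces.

F# A C# D#

viiø65/V is a secondary leading-tone chord. The target V is E in A major; the applied chord is rooted a semitone below, on D#.
Building a half-diminished seventh chord on D# gives D#-F#-A-C#.
With the 65 figure the chord is in first inversion; from the bass F# upward in close position it reads F#-A-C#-D#.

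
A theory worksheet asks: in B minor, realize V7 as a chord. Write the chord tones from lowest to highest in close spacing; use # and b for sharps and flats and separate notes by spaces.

F# A# C# E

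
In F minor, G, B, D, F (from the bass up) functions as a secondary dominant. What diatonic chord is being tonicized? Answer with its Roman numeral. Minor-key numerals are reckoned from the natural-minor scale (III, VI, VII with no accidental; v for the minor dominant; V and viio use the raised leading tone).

V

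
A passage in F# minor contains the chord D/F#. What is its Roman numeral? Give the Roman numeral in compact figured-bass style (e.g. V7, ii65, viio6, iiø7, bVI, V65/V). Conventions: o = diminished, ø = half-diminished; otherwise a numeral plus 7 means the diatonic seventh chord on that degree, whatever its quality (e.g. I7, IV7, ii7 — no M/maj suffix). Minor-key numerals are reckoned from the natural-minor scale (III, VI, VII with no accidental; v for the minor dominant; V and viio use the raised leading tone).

Stacked in thirds the chord is D-F#-A: a major triad on D.
In F# minor, D is the submediant; the diatonic major triad there is VI.
With F# in the bass the chord is in first inversion, so the figured bass is 6.

VI6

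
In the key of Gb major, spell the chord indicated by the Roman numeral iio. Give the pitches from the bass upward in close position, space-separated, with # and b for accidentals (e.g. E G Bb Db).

Ab Cb Ebb

Scale degree 2 in Gb major is Ab; here the chord built on it is altered to a diminished triad. iio is the diminished supertonic triad, borrowed from the parallel minor.
So the chord is Ab-Cb-Ebb.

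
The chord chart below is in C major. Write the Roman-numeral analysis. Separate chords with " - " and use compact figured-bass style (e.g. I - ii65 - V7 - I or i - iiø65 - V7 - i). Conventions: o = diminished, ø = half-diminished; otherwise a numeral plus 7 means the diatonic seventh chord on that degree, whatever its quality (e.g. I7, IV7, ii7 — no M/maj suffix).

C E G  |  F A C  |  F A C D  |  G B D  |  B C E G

I - IV - ii65 - V - I42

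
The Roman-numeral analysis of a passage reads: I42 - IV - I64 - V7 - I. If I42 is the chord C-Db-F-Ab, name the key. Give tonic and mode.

The anchor chord is a major seventh chord on Db, labeled I42.
If Db is scale degree 1 and the mode makes that degree carry a major seventh chord, the tonic is Db and the mode is major.

Db major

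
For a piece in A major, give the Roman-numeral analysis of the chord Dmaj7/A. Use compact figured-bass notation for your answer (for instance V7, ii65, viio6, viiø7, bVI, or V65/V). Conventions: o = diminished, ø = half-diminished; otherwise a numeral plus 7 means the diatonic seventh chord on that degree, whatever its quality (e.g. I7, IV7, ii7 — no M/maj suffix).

IV43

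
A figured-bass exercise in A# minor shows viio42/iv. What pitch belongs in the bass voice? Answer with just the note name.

B

The applied chord viio42/iv is rooted on C##: C##-E#-G#-B.
The figure 42 means third inversion — the seventh is in the bass.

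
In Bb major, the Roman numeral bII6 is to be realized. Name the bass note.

Eb

bII in Bb major has root Cb; the chord is Cb-Eb-Gb.
The figure 6 means first inversion — the third is in the bass.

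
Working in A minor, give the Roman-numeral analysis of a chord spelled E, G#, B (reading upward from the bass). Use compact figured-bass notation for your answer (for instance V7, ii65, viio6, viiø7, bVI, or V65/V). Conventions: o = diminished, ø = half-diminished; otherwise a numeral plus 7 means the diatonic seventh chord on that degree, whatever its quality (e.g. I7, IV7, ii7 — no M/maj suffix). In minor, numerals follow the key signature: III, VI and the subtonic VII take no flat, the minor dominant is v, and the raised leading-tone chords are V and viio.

Stacked in thirds the chord is E-G#-B: a major triad on E.
E is scale degree 5 in A minor, and a major triad on that degree is written V.

V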